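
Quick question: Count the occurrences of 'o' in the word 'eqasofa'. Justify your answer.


Letter 'o' in 'eqasofa': found at position(s) 5 = 1 occurrence(s).

1


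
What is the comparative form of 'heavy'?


Apply comparative formation (consonant + y: change y to i, add -er): 'heavy' -> 'heavier'.

heavier


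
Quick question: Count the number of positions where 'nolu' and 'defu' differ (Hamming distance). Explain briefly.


Alignment:
Position 1: 'n' vs 'd' = DIFFER
Position 2: 'o' vs 'e' = DIFFER
Position 3: 'l' vs 'f' = DIFFER
Position 4: 'u' vs 'u' = match
Total differences: 3

3


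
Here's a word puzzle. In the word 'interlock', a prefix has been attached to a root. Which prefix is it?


The word 'interlock' = 'inter' (prefix) + 'lock' (root). The prefix is 'inter'.

inter


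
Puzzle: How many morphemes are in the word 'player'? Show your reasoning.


Decomposition: play (root) + -er (suffix) = 2 morpheme(s)

2 morphemes


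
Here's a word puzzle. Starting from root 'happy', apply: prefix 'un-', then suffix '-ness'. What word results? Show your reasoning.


Step 1: Add prefix 'un-' to 'happy' = 'unhappy'
Step 2: Add suffix '-ness' to 'unhappy' = 'unhappiness'

unhappiness


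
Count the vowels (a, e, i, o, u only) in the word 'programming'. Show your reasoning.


Vowels in 'programming': o, a, i = 3 vowels.

3


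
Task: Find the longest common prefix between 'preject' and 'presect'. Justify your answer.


Compare from the start: 3 characters match: 'pre'. Mismatch at position 4: 'j' vs 's'.

pre


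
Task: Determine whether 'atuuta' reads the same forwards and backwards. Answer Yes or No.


Forward: 'atuuta'
Reversed: 'atuuta'
They are identical.

Yes


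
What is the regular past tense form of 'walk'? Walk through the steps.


Apply rule: Add -ed. 'walk' becomes 'walked'.

walked


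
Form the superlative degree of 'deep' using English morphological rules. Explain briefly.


Apply superlative formation (add -est): 'deep' -> 'deepest'.

deepest


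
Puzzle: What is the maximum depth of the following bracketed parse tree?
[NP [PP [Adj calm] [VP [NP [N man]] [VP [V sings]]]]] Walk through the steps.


Count bracket nesting levels:
'[' at pos 0: depth = 1
'[' at pos 4: depth = 2
'[' at pos 8: depth = 3
'[' at pos 19: depth = 3
'[' at pos 23: depth = 4
'[' at pos 27: depth = 5
'[' at pos 36: depth = 4
'[' at pos 40: depth = 5
Maximum depth reached: 5

5


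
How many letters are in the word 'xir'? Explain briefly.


Spell out 'xir' and number each letter: x(1), i(2), r(3). Total: 3 letters.

3


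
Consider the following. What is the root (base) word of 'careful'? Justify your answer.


Remove suffix '-ful' from 'careful' to get root 'care'.

care


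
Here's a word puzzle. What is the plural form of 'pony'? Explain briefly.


Apply rule: Change -y to -ies (consonant + y). 'pony' becomes 'ponies'.

ponies


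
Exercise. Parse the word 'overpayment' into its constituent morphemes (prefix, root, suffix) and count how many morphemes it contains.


Step 1: Identify prefix: 'over' (meaning: excessively)
Step 2: Identify root: 'pay'
Step 3: Identify suffix(es): 'ment'
Decomposition: over- (prefix: excessively) + pay (root) + -ment (suffix: action/result)
Total morphemes: 3

3 morphemes (over- (prefix: excessively) + pay (root) + -ment (suffix: action/result))


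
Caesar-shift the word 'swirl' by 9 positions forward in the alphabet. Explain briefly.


Shift each letter by 9: s -> b, w -> f, i -> r, r -> a, l -> u. Result: 'bfrau'.

bfrau


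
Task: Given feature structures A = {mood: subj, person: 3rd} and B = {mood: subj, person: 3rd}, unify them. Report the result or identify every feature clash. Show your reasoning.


Compare features:
mood: A=subj vs B=subj -> unified: subj
person: A=3rd vs B=3rd -> unified: 3rd
No clashes found.

Unified: {mood: subj, person: 3rd}


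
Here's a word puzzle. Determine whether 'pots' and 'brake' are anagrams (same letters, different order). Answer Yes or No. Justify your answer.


Sorted letters of 'pots': 'opst'
Sorted letters of 'brake': 'abekr'
They do not match.

No


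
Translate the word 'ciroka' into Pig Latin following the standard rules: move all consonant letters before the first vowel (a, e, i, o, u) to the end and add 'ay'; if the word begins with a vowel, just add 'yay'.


'ciroka': move consonant cluster 'c' to end and add 'ay': 'irokacay'.

irokacay


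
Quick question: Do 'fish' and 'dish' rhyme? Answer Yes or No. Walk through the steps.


Rime (stressed vowel + following sounds) of 'fish': -ish = /ɪʃ/
Rime of 'dish': -ish = /ɪʃ/
/ɪʃ/ and /ɪʃ/ are the same ending sound, so the words rhyme.

Yes


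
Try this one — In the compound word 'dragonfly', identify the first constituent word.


Split 'dragonfly' into 'dragon' + 'fly'. The first part is 'dragon'.

dragon


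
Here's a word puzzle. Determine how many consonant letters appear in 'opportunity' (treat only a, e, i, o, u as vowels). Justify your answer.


Consonants in 'opportunity': p, p, r, t, n, t, y = 7 consonants.

7


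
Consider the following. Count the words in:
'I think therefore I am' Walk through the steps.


Split into words: I | think | therefore | I | am = 5 words.

5


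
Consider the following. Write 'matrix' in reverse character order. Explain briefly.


Reverse 'matrix' character by character: 'xirtam'.

xirtam


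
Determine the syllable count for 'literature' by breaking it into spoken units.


Break 'literature' into syllables: lit-er-a-ture -> lit | er | a | ture = 4 syllables

4 syllables


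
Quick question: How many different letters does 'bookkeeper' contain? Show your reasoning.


Unique letters in 'bookkeeper': {b, e, k, o, p, r} = 6 distinct letters.

6


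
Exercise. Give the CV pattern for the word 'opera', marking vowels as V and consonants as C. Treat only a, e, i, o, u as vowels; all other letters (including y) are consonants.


Letter mapping: o = V, p = C, e = V, r = C, a = V.

VCVCV


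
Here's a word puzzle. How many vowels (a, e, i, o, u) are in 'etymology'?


Vowels in 'etymology': e, o, o = 3 vowels.

3


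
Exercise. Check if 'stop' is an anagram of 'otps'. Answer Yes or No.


Sorted letters of 'stop': 'opst'
Sorted letters of 'otps': 'opst'
They match.

Yes


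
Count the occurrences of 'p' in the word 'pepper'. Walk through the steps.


Letter 'p' in 'pepper': found at position(s) 1, 3, 4 = 3 occurrence(s).

3


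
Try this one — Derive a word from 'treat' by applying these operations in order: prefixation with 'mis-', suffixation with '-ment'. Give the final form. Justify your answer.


Step 1: Add prefix 'mis-' to 'treat' = 'mistreat'
Step 2: Add suffix '-ment' to 'mistreat' = 'mistreatment'

mistreatment


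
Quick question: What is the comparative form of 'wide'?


Apply comparative formation (ends in e: add -r): 'wide' -> 'wider'.

wider


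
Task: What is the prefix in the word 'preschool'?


The word 'preschool' = 'pre' (prefix) + 'school' (root). The prefix is 'pre'.

pre


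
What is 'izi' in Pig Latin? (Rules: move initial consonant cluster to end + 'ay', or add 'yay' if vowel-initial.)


'izi' starts with a vowel, so add 'yay': 'iziyay'.

iziyay


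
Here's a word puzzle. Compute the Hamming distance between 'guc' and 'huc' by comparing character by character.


Alignment:
Position 1: 'g' vs 'h' = DIFFER
Position 2: 'u' vs 'u' = match
Position 3: 'c' vs 'c' = match
Total differences: 1

1


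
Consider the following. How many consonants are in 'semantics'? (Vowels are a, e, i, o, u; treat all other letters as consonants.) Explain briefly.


Consonants in 'semantics': s, m, n, t, c, s = 6 consonants.

6


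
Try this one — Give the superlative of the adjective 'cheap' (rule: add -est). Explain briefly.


Apply superlative formation (add -est): 'cheap' -> 'cheapest'.

cheapest


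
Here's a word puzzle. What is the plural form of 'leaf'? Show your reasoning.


Apply rule: Change -f to -ves. 'leaf' becomes 'leaves'.

leaves


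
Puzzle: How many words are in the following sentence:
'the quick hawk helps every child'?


Split into words: the | quick | hawk | helps | every | child = 6 words.

6


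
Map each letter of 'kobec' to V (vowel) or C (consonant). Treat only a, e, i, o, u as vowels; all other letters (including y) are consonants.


Letter mapping: k = C, o = V, b = C, e = V, c = C.

CVCVC


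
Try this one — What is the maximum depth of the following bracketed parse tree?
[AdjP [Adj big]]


Count bracket nesting levels:
'[' at pos 0: depth = 1
'[' at pos 6: depth = 2
Maximum depth reached: 2

2


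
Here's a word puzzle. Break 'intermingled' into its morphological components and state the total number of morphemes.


Step 1: Identify prefix: 'inter' (meaning: between)
Step 2: Identify root: 'mingle'
Step 3: Identify suffix(es): 'ed'
Decomposition: inter- (prefix: between) + mingle (root) + -ed (suffix: past)
Total morphemes: 3

3 morphemes (inter- (prefix: between) + mingle (root) + -ed (suffix: past))


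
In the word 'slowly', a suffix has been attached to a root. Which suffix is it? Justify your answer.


The word 'slowly' = 'slow' (root) + '-ly' (suffix). The suffix is '-ly'.

ly


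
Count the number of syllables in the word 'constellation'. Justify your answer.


Break 'constellation' into syllables: con-stel-la-tion -> con | stel | la | tion = 4 syllables

4 syllables


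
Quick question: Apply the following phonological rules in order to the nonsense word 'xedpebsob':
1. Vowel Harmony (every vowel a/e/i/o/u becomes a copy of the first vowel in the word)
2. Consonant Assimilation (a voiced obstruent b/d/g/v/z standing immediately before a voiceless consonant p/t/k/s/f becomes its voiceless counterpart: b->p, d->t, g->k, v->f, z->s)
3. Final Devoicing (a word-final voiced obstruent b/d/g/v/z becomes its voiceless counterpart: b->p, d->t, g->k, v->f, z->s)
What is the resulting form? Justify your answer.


Starting form: 'xedpebsob'
Rule 1: Vowel Harmony: all vowels become 'e' (matching first vowel). 'xedpebsob' -> 'xedpebseb'
Rule 2: Consonant Assimilation: voiced obstruent before voiceless consonant becomes voiceless ('dp' -> 'tp', 'bs' -> 'ps'). 'xedpebseb' -> 'xetpepseb'
Rule 3: Final Devoicing: word-final voiced obstruent 'b' becomes voiceless 'p'. 'xetpepseb' -> 'xetpepsep'
Final form: 'xetpepsep'

xetpepsep


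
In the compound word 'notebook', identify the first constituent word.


Split 'notebook' into 'note' + 'book'. The first part is 'note'.

note


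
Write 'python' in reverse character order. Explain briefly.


Reverse 'python' character by character: 'nohtyp'.

nohtyp


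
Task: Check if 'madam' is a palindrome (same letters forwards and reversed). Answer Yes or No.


Forward: 'madam'
Reversed: 'madam'
They are identical.

Yes


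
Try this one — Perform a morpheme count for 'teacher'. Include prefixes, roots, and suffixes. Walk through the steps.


Decomposition: teach (root) + -er (suffix) = 2 morpheme(s)

2 morphemes


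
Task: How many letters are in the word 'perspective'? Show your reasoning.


Spell out 'perspective' and number each letter: p(1), e(2), r(3), s(4), p(5), e(6), c(7), t(8), i(9), v(10), e(11). Total: 11 letters.

11


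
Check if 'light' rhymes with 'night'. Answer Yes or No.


Rime (stressed vowel + following sounds) of 'light': -ight = /aɪt/
Rime of 'night': -ight = /aɪt/
/aɪt/ and /aɪt/ are the same ending sound, so the words rhyme.

Yes


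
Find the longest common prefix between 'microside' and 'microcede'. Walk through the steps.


Compare from the start: 5 characters match: 'micro'. Mismatch at position 6: 's' vs 'c'.

micro


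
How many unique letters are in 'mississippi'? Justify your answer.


Unique letters in 'mississippi': {i, m, p, s} = 4 distinct letters.

4


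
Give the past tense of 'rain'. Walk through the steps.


Apply rule: Add -ed. 'rain' becomes 'rained'.

rained


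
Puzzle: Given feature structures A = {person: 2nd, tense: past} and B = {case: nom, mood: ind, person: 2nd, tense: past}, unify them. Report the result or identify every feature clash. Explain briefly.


Compare features:
case: A=_ vs B=nom -> unified: nom
mood: A=_ vs B=ind -> unified: ind
person: A=2nd vs B=2nd -> unified: 2nd
tense: A=past vs B=past -> unified: past
No clashes found.

Unified: {case: nom, mood: ind, person: 2nd, tense: past}


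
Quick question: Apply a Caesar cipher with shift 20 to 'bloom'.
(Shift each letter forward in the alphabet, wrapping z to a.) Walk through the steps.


Shift each letter by 20: b -> v, l -> f, o -> i, o -> i, m -> g. Result: 'vfiig'.

vfiig


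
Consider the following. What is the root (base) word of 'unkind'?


Remove prefix 'un' from 'unkind' to get root 'kind'.

kind


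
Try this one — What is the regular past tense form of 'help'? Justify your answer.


Apply rule: Add -ed. 'help' becomes 'helped'.

helped


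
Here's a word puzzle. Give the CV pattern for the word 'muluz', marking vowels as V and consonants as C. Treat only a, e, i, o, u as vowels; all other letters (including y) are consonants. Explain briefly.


Letter mapping: m = C, u = V, l = C, u = V, z = C.

CVCVC


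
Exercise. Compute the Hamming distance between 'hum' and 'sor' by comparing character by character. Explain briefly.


Alignment:
Position 1: 'h' vs 's' = DIFFER
Position 2: 'u' vs 'o' = DIFFER
Position 3: 'm' vs 'r' = DIFFER
Total differences: 3

3


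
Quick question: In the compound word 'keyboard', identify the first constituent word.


Split 'keyboard' into 'key' + 'board'. The first part is 'key'.

key


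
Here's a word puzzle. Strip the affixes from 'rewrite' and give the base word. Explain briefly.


Remove prefix 're' from 'rewrite' to get root 'write'.

write


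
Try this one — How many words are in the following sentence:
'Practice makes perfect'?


Split into words: Practice | makes | perfect = 3 words.

3


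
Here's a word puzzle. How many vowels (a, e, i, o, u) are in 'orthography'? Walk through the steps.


Vowels in 'orthography': o, o, a = 3 vowels.

3


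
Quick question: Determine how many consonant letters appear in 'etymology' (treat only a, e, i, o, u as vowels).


Consonants in 'etymology': t, y, m, l, g, y = 6 consonants.

6


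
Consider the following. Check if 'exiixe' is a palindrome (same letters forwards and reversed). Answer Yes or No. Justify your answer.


Forward: 'exiixe'
Reversed: 'exiixe'
They are identical.

Yes


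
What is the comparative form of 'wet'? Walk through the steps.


Apply comparative formation (double final consonant, add -er): 'wet' -> 'wetter'.

wetter


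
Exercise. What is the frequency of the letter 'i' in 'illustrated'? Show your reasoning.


Letter 'i' in 'illustrated': found at position(s) 1 = 1 occurrence(s).

1


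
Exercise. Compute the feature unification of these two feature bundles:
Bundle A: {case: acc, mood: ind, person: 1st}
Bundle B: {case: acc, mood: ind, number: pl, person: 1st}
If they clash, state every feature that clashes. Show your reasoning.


Compare features:
case: A=acc vs B=acc -> unified: acc
mood: A=ind vs B=ind -> unified: ind
number: A=_ vs B=pl -> unified: pl
person: A=1st vs B=1st -> unified: 1st
No clashes found.

Unified: {case: acc, mood: ind, number: pl, person: 1st}


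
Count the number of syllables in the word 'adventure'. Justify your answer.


Break 'adventure' into syllables: ad-ven-ture -> ad | ven | ture = 3 syllables

3 syllables


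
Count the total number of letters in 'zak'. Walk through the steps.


Spell out 'zak' and number each letter: z(1), a(2), k(3). Total: 3 letters.

3


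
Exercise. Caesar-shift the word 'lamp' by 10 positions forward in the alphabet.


Shift each letter by 10: l -> v, a -> k, m -> w, p -> z. Result: 'vkwz'.

vkwz


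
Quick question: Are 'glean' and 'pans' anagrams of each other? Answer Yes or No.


Sorted letters of 'glean': 'aegln'
Sorted letters of 'pans': 'anps'
They do not match.

No


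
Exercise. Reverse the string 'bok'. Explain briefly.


Reverse 'bok' character by character: 'kob'.

kob


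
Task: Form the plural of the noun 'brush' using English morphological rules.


Apply rule: Add -es (sibilant/fricative ending). 'brush' becomes 'brushes'.

brushes


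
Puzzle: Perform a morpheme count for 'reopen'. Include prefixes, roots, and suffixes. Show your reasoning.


Decomposition: re- (prefix) + open (root) = 2 morpheme(s)

2 morphemes


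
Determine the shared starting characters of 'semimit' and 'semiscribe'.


Compare from the start: 4 characters match: 'semi'. Mismatch at position 5: 'm' vs 's'.

semi


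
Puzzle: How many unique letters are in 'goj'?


Unique letters in 'goj': {g, j, o} = 3 distinct letters.

3


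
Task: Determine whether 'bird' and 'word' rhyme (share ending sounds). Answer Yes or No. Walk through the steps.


Rime (stressed vowel + following sounds) of 'bird': -ird = /ɜːrd/
Rime of 'word': -ord = /ɜːrd/
/ɜːrd/ and /ɜːrd/ are the same ending sound, so the words rhyme.

Yes


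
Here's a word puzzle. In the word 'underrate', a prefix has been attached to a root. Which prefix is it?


The word 'underrate' = 'under' (prefix) + 'rate' (root). The prefix is 'under'.

under


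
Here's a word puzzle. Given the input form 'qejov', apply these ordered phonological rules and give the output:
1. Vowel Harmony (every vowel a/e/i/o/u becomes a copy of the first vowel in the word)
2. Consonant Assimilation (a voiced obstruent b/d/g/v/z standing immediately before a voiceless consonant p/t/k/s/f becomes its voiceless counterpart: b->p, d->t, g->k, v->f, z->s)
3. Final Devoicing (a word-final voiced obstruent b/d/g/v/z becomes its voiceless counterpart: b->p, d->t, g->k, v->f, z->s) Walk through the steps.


Starting form: 'qejov'
Rule 1: Vowel Harmony: all vowels become 'e' (matching first vowel). 'qejov' -> 'qejev'
Rule 2: Consonant Assimilation: no voiced obstruent (b/d/g/v/z) stands immediately before a voiceless consonant (p/t/k/s/f). No change.
Rule 3: Final Devoicing: word-final voiced obstruent 'v' becomes voiceless 'f'. 'qejev' -> 'qejef'
Final form: 'qejef'

qejef


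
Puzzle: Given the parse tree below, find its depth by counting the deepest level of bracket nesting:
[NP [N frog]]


Count bracket nesting levels:
'[' at pos 0: depth = 1
'[' at pos 4: depth = 2
Maximum depth reached: 2

2


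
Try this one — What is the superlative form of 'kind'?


Apply superlative formation (add -est): 'kind' -> 'kindest'.

kindest


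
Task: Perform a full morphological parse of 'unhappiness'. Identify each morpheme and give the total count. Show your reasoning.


Step 1: Identify prefix: 'un' (meaning: not/reverse)
Step 2: Identify root: 'happy'
Step 3: Identify suffix(es): 'ness'
Decomposition: un- (prefix: not/reverse) + happy (root) + -ness (suffix: state of)
Total morphemes: 3

3 morphemes (un- (prefix: not/reverse) + happy (root) + -ness (suffix: state of))


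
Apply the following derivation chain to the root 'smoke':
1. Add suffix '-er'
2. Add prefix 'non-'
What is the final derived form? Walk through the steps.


Step 1: Add suffix '-er' to 'smoke' = 'smoker'
Step 2: Add prefix 'non-' to 'smoker' = 'nonsmoker'

nonsmoker


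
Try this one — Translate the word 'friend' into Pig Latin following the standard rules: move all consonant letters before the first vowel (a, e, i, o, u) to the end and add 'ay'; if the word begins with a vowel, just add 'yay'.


'friend': move consonant cluster 'fr' to end and add 'ay': 'iendfray'.

iendfray


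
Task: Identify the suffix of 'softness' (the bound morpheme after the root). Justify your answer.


The word 'softness' = 'soft' (root) + '-ness' (suffix). The suffix is '-ness'.

ness


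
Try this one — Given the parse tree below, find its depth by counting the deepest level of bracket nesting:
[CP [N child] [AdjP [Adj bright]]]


Count bracket nesting levels:
'[' at pos 0: depth = 1
'[' at pos 4: depth = 2
'[' at pos 14: depth = 2
'[' at pos 20: depth = 3
Maximum depth reached: 3

3


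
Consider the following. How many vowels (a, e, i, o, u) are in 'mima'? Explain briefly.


Vowels in 'mima': i, a = 2 vowels.

2


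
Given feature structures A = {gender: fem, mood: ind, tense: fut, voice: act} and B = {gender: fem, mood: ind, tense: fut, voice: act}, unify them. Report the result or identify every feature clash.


Compare features:
gender: A=fem vs B=fem -> unified: fem
mood: A=ind vs B=ind -> unified: ind
tense: A=fut vs B=fut -> unified: fut
voice: A=act vs B=act -> unified: act
No clashes found.

Unified: {gender: fem, mood: ind, tense: fut, voice: act}


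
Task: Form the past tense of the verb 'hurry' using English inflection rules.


Apply rule: Change -y to -ied. 'hurry' becomes 'hurried'.

hurried


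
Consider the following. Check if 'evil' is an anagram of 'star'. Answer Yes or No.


Sorted letters of 'evil': 'eilv'
Sorted letters of 'star': 'arst'
They do not match.

No


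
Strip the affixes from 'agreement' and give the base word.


Remove suffix '-ment' from 'agreement' to get root 'agree'.

agree


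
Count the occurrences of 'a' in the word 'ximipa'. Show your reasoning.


Letter 'a' in 'ximipa': found at position(s) 6 = 1 occurrence(s).

1


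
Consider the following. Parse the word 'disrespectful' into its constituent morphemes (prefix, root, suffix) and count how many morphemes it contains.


Step 1: Identify prefix: 'dis' (meaning: not/apart)
Step 2: Identify root: 'respect'
Step 3: Identify suffix(es): 'ful'
Decomposition: dis- (prefix: not/apart) + respect (root) + -ful (suffix: full of)
Total morphemes: 3

3 morphemes (dis- (prefix: not/apart) + respect (root) + -ful (suffix: full of))


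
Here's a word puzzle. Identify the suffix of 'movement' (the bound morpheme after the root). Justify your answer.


The word 'movement' = 'move' (root) + '-ment' (suffix). The suffix is '-ment'.

ment


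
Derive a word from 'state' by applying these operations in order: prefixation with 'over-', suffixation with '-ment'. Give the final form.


Step 1: Add prefix 'over-' to 'state' = 'overstate'
Step 2: Add suffix '-ment' to 'overstate' = 'overstatement'

overstatement


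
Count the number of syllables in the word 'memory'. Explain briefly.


Break 'memory' into syllables: mem-o-ry -> mem | o | ry = 3 syllables

3 syllables


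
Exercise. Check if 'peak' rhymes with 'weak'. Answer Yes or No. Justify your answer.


Rime (stressed vowel + following sounds) of 'peak': -eak = /iːk/
Rime of 'weak': -eak = /iːk/
/iːk/ and /iːk/ are the same ending sound, so the words rhyme.

Yes


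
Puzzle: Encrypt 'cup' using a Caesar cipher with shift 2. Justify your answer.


Shift each letter by 2: c -> e, u -> w, p -> r. Result: 'ewr'.

ewr


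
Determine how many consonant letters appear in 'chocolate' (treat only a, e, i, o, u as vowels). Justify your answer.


Consonants in 'chocolate': c, h, c, l, t = 5 consonants.

5


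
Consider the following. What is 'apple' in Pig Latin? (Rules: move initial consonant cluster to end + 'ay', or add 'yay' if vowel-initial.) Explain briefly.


'apple' starts with a vowel, so add 'yay': 'appleyay'.

appleyay


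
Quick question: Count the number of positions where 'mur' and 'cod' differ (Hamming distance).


Alignment:
Position 1: 'm' vs 'c' = DIFFER
Position 2: 'u' vs 'o' = DIFFER
Position 3: 'r' vs 'd' = DIFFER
Total differences: 3

3


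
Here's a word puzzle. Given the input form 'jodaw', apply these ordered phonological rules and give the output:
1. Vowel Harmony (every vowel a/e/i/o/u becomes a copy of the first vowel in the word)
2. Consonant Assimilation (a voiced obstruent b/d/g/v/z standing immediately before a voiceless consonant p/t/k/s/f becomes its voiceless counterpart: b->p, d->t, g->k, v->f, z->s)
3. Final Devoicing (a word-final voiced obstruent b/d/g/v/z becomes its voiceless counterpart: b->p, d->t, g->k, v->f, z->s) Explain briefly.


Starting form: 'jodaw'
Rule 1: Vowel Harmony: all vowels become 'o' (matching first vowel). 'jodaw' -> 'jodow'
Rule 2: Consonant Assimilation: no voiced obstruent (b/d/g/v/z) stands immediately before a voiceless consonant (p/t/k/s/f). No change.
Rule 3: Final Devoicing: final consonant 'w' is not one of the voiced obstruents b/d/g/v/z. No change.
Final form: 'jodow'

jodow


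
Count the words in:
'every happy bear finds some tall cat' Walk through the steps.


Split into words: every | happy | bear | finds | some | tall | cat = 7 words.

7


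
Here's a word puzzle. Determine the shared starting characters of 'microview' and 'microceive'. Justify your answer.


Compare from the start: 5 characters match: 'micro'. Mismatch at position 6: 'v' vs 'c'.

micro


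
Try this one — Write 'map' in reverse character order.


Reverse 'map' character by character: 'pam'.

pam


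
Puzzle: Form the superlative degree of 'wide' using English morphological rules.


Apply superlative formation (ends in e: add -st): 'wide' -> 'widest'.

widest


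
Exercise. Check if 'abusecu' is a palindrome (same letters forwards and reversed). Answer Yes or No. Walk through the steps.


Forward: 'abusecu'
Reversed: 'ucesuba'
They differ.

No


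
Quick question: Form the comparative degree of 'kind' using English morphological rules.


Apply comparative formation (add -er): 'kind' -> 'kinder'.

kinder


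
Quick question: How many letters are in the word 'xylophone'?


Spell out 'xylophone' and number each letter: x(1), y(2), l(3), o(4), p(5), h(6), o(7), n(8), e(9). Total: 9 letters.

9


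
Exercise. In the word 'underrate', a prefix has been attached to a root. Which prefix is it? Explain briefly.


The word 'underrate' = 'under' (prefix) + 'rate' (root). The prefix is 'under'.

under


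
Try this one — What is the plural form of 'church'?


Apply rule: Add -es (sibilant/fricative ending). 'church' becomes 'churches'.

churches


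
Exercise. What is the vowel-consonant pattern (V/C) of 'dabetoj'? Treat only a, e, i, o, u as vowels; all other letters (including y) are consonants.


Letter mapping: d = C, a = V, b = C, e = V, t = C, o = V, j = C.

CVCVCVC


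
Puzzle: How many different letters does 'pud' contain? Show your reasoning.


Unique letters in 'pud': {d, p, u} = 3 distinct letters.

3


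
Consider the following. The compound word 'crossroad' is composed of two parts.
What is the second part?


Split 'crossroad' into 'cross' + 'road'. The second part is 'road'.

road


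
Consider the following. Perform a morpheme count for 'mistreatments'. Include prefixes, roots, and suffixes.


Decomposition: mis- (prefix) + treat (root) + -ment (suffix) + -s (plural) = 4 morpheme(s)

4 morphemes


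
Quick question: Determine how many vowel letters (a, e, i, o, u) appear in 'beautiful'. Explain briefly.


Vowels in 'beautiful': e, a, u, i, u = 5 vowels.

5


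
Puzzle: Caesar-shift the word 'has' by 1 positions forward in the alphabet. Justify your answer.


Shift each letter by 1: h -> i, a -> b, s -> t. Result: 'ibt'.

ibt


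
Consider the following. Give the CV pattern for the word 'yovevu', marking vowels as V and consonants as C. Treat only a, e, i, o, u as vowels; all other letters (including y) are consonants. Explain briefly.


Letter mapping: y = C, o = V, v = C, e = V, v = C, u = V.

CVCVCV


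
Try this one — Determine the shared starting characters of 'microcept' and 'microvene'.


Compare from the start: 5 characters match: 'micro'. Mismatch at position 6: 'c' vs 'v'.

micro


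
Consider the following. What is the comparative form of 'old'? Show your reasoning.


Apply comparative formation (add -er): 'old' -> 'older'.

older


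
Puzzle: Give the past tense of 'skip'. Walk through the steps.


Apply rule: Double final consonant and add -ed. 'skip' becomes 'skipped'.

skipped


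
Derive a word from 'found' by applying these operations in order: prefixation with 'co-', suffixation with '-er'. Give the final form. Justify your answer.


Step 1: Add prefix 'co-' to 'found' = 'cofound'
Step 2: Add suffix '-er' to 'cofound' = 'cofounder'

cofounder


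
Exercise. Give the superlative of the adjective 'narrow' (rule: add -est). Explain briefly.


Apply superlative formation (add -est): 'narrow' -> 'narrowest'.

narrowest


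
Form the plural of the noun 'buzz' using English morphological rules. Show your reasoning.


Apply rule: Add -es (sibilant/fricative ending). 'buzz' becomes 'buzzes'.

buzzes


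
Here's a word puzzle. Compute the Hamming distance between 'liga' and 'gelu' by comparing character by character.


Alignment:
Position 1: 'l' vs 'g' = DIFFER
Position 2: 'i' vs 'e' = DIFFER
Position 3: 'g' vs 'l' = DIFFER
Position 4: 'a' vs 'u' = DIFFER
Total differences: 4

4


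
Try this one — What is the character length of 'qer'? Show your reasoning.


Spell out 'qer' and number each letter: q(1), e(2), r(3). Total: 3 letters.

3


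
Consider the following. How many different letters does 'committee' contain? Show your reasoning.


Unique letters in 'committee': {c, e, i, m, o, t} = 6 distinct letters.

6


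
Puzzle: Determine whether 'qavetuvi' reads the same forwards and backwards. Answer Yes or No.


Forward: 'qavetuvi'
Reversed: 'ivutevaq'
They differ.

No


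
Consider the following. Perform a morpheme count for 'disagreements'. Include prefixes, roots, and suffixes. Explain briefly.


Decomposition: dis- (prefix) + agree (root) + -ment (suffix) + -s (plural) = 4 morpheme(s)

4 morphemes


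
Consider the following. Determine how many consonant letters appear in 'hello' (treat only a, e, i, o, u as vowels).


Consonants in 'hello': h, l, l = 3 consonants.

3


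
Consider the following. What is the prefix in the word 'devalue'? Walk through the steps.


The word 'devalue' = 'de' (prefix) + 'value' (root). The prefix is 'de'.

de


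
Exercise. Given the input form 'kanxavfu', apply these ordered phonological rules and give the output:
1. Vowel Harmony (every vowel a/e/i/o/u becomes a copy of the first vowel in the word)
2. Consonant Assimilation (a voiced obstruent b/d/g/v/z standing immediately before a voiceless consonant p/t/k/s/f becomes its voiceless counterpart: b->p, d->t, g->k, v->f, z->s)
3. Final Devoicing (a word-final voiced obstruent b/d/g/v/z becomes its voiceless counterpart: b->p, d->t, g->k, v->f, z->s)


Starting form: 'kanxavfu'
Rule 1: Vowel Harmony: all vowels become 'a' (matching first vowel). 'kanxavfu' -> 'kanxavfa'
Rule 2: Consonant Assimilation: voiced obstruent before voiceless consonant becomes voiceless ('vf' -> 'ff'). 'kanxavfa' -> 'kanxaffa'
Rule 3: Final Devoicing: the word ends in the vowel 'a', not a consonant. No change.
Final form: 'kanxaffa'

kanxaffa


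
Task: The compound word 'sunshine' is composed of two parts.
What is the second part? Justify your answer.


Split 'sunshine' into 'sun' + 'shine'. The second part is 'shine'.

shine


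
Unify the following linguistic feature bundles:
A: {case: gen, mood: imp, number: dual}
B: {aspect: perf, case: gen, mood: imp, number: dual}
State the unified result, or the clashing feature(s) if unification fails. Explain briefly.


Compare features:
aspect: A=_ vs B=perf -> unified: perf
case: A=gen vs B=gen -> unified: gen
mood: A=imp vs B=imp -> unified: imp
number: A=dual vs B=dual -> unified: dual
No clashes found.

Unified: {aspect: perf, case: gen, mood: imp, number: dual}


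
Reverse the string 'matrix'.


Reverse 'matrix' character by character: 'xirtam'.

xirtam


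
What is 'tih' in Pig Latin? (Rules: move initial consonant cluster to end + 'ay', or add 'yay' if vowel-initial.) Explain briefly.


'tih': move consonant cluster 't' to end and add 'ay': 'ihtay'.

ihtay


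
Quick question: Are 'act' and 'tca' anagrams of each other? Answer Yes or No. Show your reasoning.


Sorted letters of 'act': 'act'
Sorted letters of 'tca': 'act'
They match.

Yes


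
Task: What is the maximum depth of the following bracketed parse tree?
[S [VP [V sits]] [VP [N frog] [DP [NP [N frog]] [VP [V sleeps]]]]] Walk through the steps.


Count bracket nesting levels:
'[' at pos 0: depth = 1
'[' at pos 3: depth = 2
'[' at pos 7: depth = 3
'[' at pos 17: depth = 2
'[' at pos 21: depth = 3
'[' at pos 30: depth = 3
'[' at pos 34: depth = 4
'[' at pos 38: depth = 5
'[' at pos 48: depth = 4
'[' at pos 52: depth = 5
Maximum depth reached: 5

5


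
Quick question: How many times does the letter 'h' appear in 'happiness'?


Letter 'h' in 'happiness': found at position(s) 1 = 1 occurrence(s).

1


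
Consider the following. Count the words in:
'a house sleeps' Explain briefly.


Split into words: a | house | sleeps = 3 words.

3


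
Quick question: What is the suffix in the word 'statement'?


The word 'statement' = 'state' (root) + '-ment' (suffix). The suffix is '-ment'.

ment


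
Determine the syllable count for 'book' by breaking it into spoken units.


Break 'book' into syllables: book -> book = 1 syllable

1 syllable


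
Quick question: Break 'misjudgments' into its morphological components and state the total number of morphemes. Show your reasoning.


Step 1: Identify prefix: 'mis' (meaning: wrongly)
Step 2: Identify root: 'judge'
Step 3: Identify suffix(es): 'ment, s'
Decomposition: mis- (prefix: wrongly) + judge (root) + -ment (suffix: action/result) + -s (plural)
Total morphemes: 4

4 morphemes (mis- (prefix: wrongly) + judge (root) + -ment (suffix: action/result) + -s (plural))


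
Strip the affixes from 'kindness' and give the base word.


Remove suffix '-ness' from 'kindness' to get root 'kind'.

kind


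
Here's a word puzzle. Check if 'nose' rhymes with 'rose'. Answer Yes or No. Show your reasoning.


Rime (stressed vowel + following sounds) of 'nose': -ose = /oʊz/
Rime of 'rose': -ose = /oʊz/
/oʊz/ and /oʊz/ are the same ending sound, so the words rhyme.

Yes


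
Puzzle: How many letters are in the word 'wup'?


Spell out 'wup' and number each letter: w(1), u(2), p(3). Total: 3 letters.

3


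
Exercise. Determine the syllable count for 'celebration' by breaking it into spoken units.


Break 'celebration' into syllables: cel-e-bra-tion -> cel | e | bra | tion = 4 syllables

4 syllables


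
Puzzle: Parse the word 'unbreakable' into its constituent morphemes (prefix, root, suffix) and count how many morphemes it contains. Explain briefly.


Step 1: Identify prefix: 'un' (meaning: not/reverse)
Step 2: Identify root: 'break'
Step 3: Identify suffix(es): 'able'
Decomposition: un- (prefix: not/reverse) + break (root) + -able (suffix: capable of)
Total morphemes: 3

3 morphemes (un- (prefix: not/reverse) + break (root) + -able (suffix: capable of))


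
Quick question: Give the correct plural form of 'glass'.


Apply rule: Add -es (sibilant/fricative ending). 'glass' becomes 'glasses'.

glasses


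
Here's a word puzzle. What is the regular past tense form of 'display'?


Apply rule: Add -ed. 'display' becomes 'displayed'.

displayed


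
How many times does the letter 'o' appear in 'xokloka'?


Letter 'o' in 'xokloka': found at position(s) 2, 5 = 2 occurrence(s).

2


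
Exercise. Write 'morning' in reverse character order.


Reverse 'morning' character by character: 'gninrom'.

gninrom


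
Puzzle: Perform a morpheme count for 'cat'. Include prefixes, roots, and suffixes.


Decomposition: cat (free morpheme) = 1 morpheme(s)

1 morphemes


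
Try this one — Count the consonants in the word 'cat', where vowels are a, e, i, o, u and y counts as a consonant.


Consonants in 'cat': c, t = 2 consonants.

2


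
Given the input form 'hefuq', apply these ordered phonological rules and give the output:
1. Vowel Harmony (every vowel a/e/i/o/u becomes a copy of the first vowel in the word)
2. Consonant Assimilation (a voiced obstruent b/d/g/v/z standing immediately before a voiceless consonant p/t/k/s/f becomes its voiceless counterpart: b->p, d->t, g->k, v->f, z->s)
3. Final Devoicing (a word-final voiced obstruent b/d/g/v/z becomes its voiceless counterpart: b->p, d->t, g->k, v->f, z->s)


Starting form: 'hefuq'
Rule 1: Vowel Harmony: all vowels become 'e' (matching first vowel). 'hefuq' -> 'hefeq'
Rule 2: Consonant Assimilation: no voiced obstruent (b/d/g/v/z) stands immediately before a voiceless consonant (p/t/k/s/f). No change.
Rule 3: Final Devoicing: final consonant 'q' is not one of the voiced obstruents b/d/g/v/z. No change.
Final form: 'hefeq'

hefeq


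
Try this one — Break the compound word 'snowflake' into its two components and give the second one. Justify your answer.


Split 'snowflake' into 'snow' + 'flake'. The second part is 'flake'.

flake


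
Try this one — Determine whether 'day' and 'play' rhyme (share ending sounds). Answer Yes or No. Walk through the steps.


Rime (stressed vowel + following sounds) of 'day': -ay = /eɪ/
Rime of 'play': -ay = /eɪ/
/eɪ/ and /eɪ/ are the same ending sound, so the words rhyme.

Yes


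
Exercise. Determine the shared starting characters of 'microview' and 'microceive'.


Compare from the start: 5 characters match: 'micro'. Mismatch at position 6: 'v' vs 'c'.

micro


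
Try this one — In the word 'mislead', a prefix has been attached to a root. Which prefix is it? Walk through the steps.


The word 'mislead' = 'mis' (prefix) + 'lead' (root). The prefix is 'mis'.

mis


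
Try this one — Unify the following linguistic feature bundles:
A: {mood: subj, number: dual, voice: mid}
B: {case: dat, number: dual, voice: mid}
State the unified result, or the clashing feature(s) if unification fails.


Compare features:
case: A=_ vs B=dat -> unified: dat
mood: A=subj vs B=_ -> unified: subj
number: A=dual vs B=dual -> unified: dual
voice: A=mid vs B=mid -> unified: mid
No clashes found.

Unified: {case: dat, mood: subj, number: dual, voice: mid}


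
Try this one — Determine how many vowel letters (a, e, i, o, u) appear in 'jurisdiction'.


Vowels in 'jurisdiction': u, i, i, i, o = 5 vowels.

5


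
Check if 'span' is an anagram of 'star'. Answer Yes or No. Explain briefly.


Sorted letters of 'span': 'anps'
Sorted letters of 'star': 'arst'
They do not match.

No


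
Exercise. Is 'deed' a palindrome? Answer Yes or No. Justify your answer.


Forward: 'deed'
Reversed: 'deed'
They are identical.

Yes


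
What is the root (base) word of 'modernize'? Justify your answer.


Remove suffix '-ize' from 'modernize' to get root 'modern'.

modern


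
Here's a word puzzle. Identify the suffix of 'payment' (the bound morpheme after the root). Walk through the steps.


The word 'payment' = 'pay' (root) + '-ment' (suffix). The suffix is '-ment'.

ment


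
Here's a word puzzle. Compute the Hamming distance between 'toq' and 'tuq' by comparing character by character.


Alignment:
Position 1: 't' vs 't' = match
Position 2: 'o' vs 'u' = DIFFER
Position 3: 'q' vs 'q' = match
Total differences: 1

1


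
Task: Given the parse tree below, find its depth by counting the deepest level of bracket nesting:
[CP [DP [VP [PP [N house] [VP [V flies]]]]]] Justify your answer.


Count bracket nesting levels:
'[' at pos 0: depth = 1
'[' at pos 4: depth = 2
'[' at pos 8: depth = 3
'[' at pos 12: depth = 4
'[' at pos 16: depth = 5
'[' at pos 26: depth = 5
'[' at pos 30: depth = 6
Maximum depth reached: 6

6
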